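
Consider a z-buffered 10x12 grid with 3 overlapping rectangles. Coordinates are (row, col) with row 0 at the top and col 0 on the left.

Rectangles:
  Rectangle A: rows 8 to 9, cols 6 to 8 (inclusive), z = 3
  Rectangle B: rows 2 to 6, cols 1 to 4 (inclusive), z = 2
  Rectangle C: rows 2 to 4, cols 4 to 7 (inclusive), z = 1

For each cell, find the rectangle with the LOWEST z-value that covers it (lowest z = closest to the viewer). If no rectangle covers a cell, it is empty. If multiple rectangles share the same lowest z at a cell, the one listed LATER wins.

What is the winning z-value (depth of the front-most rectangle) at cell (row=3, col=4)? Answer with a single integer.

Answer: 1

Derivation:
Check cell (3,4):
  A: rows 8-9 cols 6-8 -> outside (row miss)
  B: rows 2-6 cols 1-4 z=2 -> covers; best now B (z=2)
  C: rows 2-4 cols 4-7 z=1 -> covers; best now C (z=1)
Winner: C at z=1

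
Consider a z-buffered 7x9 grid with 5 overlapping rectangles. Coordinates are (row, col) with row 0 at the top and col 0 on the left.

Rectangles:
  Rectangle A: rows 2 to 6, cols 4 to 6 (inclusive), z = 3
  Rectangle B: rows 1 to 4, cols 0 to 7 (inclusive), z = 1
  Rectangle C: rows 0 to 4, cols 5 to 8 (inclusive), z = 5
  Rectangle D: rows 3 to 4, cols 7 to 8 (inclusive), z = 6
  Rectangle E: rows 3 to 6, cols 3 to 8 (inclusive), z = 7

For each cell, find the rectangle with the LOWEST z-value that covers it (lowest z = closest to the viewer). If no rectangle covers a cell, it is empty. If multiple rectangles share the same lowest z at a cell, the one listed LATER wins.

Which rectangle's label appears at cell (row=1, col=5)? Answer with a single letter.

Check cell (1,5):
  A: rows 2-6 cols 4-6 -> outside (row miss)
  B: rows 1-4 cols 0-7 z=1 -> covers; best now B (z=1)
  C: rows 0-4 cols 5-8 z=5 -> covers; best now B (z=1)
  D: rows 3-4 cols 7-8 -> outside (row miss)
  E: rows 3-6 cols 3-8 -> outside (row miss)
Winner: B at z=1

Answer: B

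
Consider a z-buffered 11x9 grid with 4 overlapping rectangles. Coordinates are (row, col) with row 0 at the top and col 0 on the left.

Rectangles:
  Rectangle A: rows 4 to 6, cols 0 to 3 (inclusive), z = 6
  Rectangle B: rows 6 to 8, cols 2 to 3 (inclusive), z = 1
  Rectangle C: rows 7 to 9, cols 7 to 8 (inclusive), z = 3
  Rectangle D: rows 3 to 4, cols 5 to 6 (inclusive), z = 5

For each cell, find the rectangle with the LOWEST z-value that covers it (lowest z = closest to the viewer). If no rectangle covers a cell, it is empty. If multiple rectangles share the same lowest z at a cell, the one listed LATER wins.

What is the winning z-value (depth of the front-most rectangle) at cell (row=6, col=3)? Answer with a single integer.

Answer: 1

Derivation:
Check cell (6,3):
  A: rows 4-6 cols 0-3 z=6 -> covers; best now A (z=6)
  B: rows 6-8 cols 2-3 z=1 -> covers; best now B (z=1)
  C: rows 7-9 cols 7-8 -> outside (row miss)
  D: rows 3-4 cols 5-6 -> outside (row miss)
Winner: B at z=1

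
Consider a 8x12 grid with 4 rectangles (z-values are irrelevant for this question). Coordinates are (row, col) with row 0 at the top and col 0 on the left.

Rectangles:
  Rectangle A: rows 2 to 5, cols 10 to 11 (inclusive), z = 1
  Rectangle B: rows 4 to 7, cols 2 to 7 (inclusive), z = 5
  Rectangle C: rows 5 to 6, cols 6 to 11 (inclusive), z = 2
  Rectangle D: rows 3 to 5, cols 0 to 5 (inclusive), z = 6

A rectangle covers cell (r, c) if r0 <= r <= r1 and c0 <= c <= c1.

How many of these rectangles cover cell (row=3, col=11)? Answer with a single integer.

Answer: 1

Derivation:
Check cell (3,11):
  A: rows 2-5 cols 10-11 -> covers
  B: rows 4-7 cols 2-7 -> outside (row miss)
  C: rows 5-6 cols 6-11 -> outside (row miss)
  D: rows 3-5 cols 0-5 -> outside (col miss)
Count covering = 1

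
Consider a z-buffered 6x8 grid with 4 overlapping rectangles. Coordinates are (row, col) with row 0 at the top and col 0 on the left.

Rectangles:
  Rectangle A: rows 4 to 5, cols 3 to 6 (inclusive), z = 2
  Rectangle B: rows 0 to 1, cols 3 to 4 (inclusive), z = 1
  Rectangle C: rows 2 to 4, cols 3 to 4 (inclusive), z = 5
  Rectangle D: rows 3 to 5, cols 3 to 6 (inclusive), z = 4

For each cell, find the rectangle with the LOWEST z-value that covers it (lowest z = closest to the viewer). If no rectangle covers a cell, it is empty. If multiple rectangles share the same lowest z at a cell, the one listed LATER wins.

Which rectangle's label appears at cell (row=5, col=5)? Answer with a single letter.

Answer: A

Derivation:
Check cell (5,5):
  A: rows 4-5 cols 3-6 z=2 -> covers; best now A (z=2)
  B: rows 0-1 cols 3-4 -> outside (row miss)
  C: rows 2-4 cols 3-4 -> outside (row miss)
  D: rows 3-5 cols 3-6 z=4 -> covers; best now A (z=2)
Winner: A at z=2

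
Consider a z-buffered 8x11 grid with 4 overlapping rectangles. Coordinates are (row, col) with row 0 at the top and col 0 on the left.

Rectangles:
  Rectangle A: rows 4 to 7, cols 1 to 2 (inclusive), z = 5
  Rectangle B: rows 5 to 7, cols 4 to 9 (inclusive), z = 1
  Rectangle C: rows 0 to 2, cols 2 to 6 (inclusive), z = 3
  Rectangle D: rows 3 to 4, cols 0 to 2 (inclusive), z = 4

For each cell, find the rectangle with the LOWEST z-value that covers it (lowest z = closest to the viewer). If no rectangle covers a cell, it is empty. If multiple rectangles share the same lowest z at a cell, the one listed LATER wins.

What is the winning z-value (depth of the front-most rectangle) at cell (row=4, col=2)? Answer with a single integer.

Check cell (4,2):
  A: rows 4-7 cols 1-2 z=5 -> covers; best now A (z=5)
  B: rows 5-7 cols 4-9 -> outside (row miss)
  C: rows 0-2 cols 2-6 -> outside (row miss)
  D: rows 3-4 cols 0-2 z=4 -> covers; best now D (z=4)
Winner: D at z=4

Answer: 4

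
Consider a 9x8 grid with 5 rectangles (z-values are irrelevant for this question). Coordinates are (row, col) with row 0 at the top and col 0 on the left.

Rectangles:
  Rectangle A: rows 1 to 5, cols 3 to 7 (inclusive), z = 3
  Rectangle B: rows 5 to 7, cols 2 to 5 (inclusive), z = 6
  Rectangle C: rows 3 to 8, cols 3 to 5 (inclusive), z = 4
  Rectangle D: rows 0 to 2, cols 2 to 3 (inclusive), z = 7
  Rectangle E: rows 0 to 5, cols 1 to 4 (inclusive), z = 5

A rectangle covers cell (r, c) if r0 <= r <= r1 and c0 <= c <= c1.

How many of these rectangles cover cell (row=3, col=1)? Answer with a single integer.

Check cell (3,1):
  A: rows 1-5 cols 3-7 -> outside (col miss)
  B: rows 5-7 cols 2-5 -> outside (row miss)
  C: rows 3-8 cols 3-5 -> outside (col miss)
  D: rows 0-2 cols 2-3 -> outside (row miss)
  E: rows 0-5 cols 1-4 -> covers
Count covering = 1

Answer: 1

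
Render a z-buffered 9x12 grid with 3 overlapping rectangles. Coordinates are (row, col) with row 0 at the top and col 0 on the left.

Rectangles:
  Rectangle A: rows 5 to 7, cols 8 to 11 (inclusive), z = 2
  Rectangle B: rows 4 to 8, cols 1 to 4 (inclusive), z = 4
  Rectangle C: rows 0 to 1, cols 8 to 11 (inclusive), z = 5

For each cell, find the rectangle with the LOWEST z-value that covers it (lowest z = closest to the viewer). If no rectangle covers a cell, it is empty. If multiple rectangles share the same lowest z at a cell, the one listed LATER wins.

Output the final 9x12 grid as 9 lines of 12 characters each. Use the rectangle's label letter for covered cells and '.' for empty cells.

........CCCC
........CCCC
............
............
.BBBB.......
.BBBB...AAAA
.BBBB...AAAA
.BBBB...AAAA
.BBBB.......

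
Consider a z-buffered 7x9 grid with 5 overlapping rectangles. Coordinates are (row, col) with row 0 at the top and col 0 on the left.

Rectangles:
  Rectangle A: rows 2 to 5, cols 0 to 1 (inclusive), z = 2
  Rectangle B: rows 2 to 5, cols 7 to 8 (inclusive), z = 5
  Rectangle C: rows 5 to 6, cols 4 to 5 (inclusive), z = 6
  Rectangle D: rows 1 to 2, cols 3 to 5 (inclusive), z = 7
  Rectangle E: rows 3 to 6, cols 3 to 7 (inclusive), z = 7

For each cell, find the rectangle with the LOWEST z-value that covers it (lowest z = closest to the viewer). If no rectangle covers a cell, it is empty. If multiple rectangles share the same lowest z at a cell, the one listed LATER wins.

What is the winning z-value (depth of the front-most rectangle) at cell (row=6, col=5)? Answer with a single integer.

Check cell (6,5):
  A: rows 2-5 cols 0-1 -> outside (row miss)
  B: rows 2-5 cols 7-8 -> outside (row miss)
  C: rows 5-6 cols 4-5 z=6 -> covers; best now C (z=6)
  D: rows 1-2 cols 3-5 -> outside (row miss)
  E: rows 3-6 cols 3-7 z=7 -> covers; best now C (z=6)
Winner: C at z=6

Answer: 6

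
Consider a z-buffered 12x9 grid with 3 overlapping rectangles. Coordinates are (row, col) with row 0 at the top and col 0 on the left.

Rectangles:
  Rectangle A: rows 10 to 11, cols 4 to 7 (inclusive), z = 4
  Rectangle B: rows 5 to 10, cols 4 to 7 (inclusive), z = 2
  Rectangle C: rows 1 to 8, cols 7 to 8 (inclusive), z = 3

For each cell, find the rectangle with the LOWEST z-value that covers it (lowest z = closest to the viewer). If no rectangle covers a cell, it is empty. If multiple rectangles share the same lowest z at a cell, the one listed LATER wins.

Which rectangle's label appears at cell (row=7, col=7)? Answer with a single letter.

Answer: B

Derivation:
Check cell (7,7):
  A: rows 10-11 cols 4-7 -> outside (row miss)
  B: rows 5-10 cols 4-7 z=2 -> covers; best now B (z=2)
  C: rows 1-8 cols 7-8 z=3 -> covers; best now B (z=2)
Winner: B at z=2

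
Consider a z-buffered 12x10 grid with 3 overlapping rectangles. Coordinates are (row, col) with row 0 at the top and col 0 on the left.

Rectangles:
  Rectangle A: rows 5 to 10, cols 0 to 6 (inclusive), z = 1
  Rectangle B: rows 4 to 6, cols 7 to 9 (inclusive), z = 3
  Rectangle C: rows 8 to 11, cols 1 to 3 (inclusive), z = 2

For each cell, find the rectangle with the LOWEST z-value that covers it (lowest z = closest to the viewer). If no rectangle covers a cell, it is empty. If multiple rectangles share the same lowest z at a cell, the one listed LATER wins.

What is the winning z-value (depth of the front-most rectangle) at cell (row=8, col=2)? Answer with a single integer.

Answer: 1

Derivation:
Check cell (8,2):
  A: rows 5-10 cols 0-6 z=1 -> covers; best now A (z=1)
  B: rows 4-6 cols 7-9 -> outside (row miss)
  C: rows 8-11 cols 1-3 z=2 -> covers; best now A (z=1)
Winner: A at z=1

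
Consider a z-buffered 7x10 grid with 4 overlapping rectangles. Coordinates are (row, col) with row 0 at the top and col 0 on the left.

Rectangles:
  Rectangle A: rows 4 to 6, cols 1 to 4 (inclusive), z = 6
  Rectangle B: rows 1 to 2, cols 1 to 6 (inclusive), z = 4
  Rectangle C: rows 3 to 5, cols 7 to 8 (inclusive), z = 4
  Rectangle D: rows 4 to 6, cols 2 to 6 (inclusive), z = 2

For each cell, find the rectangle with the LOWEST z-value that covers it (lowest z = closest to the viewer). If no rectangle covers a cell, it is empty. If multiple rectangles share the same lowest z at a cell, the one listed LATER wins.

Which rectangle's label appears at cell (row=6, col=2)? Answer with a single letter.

Answer: D

Derivation:
Check cell (6,2):
  A: rows 4-6 cols 1-4 z=6 -> covers; best now A (z=6)
  B: rows 1-2 cols 1-6 -> outside (row miss)
  C: rows 3-5 cols 7-8 -> outside (row miss)
  D: rows 4-6 cols 2-6 z=2 -> covers; best now D (z=2)
Winner: D at z=2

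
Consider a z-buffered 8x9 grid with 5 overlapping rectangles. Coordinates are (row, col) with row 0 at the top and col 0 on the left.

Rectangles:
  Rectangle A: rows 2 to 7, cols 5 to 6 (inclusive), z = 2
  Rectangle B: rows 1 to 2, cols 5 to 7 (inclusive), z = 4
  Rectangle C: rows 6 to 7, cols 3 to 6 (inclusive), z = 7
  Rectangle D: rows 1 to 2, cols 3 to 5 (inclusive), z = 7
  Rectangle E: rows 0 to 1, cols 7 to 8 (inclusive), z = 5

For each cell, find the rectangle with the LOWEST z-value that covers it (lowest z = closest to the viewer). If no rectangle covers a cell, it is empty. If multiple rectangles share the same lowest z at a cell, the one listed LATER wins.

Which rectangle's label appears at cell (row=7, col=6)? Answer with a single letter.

Answer: A

Derivation:
Check cell (7,6):
  A: rows 2-7 cols 5-6 z=2 -> covers; best now A (z=2)
  B: rows 1-2 cols 5-7 -> outside (row miss)
  C: rows 6-7 cols 3-6 z=7 -> covers; best now A (z=2)
  D: rows 1-2 cols 3-5 -> outside (row miss)
  E: rows 0-1 cols 7-8 -> outside (row miss)
Winner: A at z=2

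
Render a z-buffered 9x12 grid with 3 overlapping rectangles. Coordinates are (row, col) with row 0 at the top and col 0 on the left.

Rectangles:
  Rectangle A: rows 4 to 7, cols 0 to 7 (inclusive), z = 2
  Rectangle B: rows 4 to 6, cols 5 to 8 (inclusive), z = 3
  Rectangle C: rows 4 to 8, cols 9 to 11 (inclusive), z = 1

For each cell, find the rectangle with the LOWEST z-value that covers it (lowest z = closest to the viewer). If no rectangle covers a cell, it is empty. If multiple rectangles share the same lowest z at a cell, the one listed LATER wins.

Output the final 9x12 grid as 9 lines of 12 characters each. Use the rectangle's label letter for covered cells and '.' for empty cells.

............
............
............
............
AAAAAAAABCCC
AAAAAAAABCCC
AAAAAAAABCCC
AAAAAAAA.CCC
.........CCC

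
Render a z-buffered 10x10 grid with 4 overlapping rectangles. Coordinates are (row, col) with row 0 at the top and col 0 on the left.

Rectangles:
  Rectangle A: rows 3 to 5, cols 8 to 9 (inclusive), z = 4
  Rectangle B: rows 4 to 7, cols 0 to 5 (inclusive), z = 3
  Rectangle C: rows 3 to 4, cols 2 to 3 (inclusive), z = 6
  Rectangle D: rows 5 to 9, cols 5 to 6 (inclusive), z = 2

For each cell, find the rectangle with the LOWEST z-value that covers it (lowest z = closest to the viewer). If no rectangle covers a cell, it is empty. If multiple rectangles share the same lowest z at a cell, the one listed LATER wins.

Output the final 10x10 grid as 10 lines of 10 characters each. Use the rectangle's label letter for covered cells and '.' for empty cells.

..........
..........
..........
..CC....AA
BBBBBB..AA
BBBBBDD.AA
BBBBBDD...
BBBBBDD...
.....DD...
.....DD...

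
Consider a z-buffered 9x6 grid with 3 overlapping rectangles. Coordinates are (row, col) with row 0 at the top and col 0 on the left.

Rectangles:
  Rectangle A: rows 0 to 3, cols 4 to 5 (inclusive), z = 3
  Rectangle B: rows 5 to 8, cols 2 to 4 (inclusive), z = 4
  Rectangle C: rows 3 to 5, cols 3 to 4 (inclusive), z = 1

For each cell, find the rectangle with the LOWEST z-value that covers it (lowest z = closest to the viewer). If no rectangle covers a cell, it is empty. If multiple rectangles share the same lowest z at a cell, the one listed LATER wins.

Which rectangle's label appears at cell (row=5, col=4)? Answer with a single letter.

Check cell (5,4):
  A: rows 0-3 cols 4-5 -> outside (row miss)
  B: rows 5-8 cols 2-4 z=4 -> covers; best now B (z=4)
  C: rows 3-5 cols 3-4 z=1 -> covers; best now C (z=1)
Winner: C at z=1

Answer: C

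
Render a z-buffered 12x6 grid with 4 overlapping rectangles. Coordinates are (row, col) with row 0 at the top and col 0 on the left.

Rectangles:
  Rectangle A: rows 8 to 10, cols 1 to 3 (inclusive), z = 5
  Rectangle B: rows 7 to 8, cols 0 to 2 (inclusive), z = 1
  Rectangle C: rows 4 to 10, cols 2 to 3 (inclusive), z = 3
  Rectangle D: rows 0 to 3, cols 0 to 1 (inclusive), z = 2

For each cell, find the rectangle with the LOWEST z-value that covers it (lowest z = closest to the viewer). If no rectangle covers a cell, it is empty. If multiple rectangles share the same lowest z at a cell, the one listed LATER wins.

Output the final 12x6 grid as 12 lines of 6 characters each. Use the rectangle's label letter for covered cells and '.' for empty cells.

DD....
DD....
DD....
DD....
..CC..
..CC..
..CC..
BBBC..
BBBC..
.ACC..
.ACC..
......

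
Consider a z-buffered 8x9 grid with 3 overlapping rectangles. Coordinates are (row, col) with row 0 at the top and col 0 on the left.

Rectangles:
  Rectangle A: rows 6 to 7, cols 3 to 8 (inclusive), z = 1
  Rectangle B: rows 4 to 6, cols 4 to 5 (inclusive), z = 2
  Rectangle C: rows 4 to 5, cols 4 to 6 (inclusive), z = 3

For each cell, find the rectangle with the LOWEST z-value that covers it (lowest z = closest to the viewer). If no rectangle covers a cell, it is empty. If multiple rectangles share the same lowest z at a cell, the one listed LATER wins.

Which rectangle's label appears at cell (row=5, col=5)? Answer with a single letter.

Check cell (5,5):
  A: rows 6-7 cols 3-8 -> outside (row miss)
  B: rows 4-6 cols 4-5 z=2 -> covers; best now B (z=2)
  C: rows 4-5 cols 4-6 z=3 -> covers; best now B (z=2)
Winner: B at z=2

Answer: B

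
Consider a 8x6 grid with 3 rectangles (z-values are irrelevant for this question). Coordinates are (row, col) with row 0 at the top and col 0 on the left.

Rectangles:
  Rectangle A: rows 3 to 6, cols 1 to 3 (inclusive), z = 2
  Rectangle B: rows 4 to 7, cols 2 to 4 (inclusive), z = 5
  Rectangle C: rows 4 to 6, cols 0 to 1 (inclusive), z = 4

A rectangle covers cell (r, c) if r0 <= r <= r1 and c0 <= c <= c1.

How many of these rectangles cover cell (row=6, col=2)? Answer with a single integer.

Answer: 2

Derivation:
Check cell (6,2):
  A: rows 3-6 cols 1-3 -> covers
  B: rows 4-7 cols 2-4 -> covers
  C: rows 4-6 cols 0-1 -> outside (col miss)
Count covering = 2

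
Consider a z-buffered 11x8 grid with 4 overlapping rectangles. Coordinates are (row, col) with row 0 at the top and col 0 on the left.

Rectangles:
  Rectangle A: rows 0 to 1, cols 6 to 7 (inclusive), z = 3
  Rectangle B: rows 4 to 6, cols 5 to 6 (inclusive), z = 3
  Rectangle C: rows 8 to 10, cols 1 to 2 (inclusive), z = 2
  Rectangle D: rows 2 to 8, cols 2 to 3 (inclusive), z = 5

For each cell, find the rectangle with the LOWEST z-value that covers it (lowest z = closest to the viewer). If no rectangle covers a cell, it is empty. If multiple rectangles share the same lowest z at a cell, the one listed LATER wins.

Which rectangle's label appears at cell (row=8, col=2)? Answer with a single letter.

Answer: C

Derivation:
Check cell (8,2):
  A: rows 0-1 cols 6-7 -> outside (row miss)
  B: rows 4-6 cols 5-6 -> outside (row miss)
  C: rows 8-10 cols 1-2 z=2 -> covers; best now C (z=2)
  D: rows 2-8 cols 2-3 z=5 -> covers; best now C (z=2)
Winner: C at z=2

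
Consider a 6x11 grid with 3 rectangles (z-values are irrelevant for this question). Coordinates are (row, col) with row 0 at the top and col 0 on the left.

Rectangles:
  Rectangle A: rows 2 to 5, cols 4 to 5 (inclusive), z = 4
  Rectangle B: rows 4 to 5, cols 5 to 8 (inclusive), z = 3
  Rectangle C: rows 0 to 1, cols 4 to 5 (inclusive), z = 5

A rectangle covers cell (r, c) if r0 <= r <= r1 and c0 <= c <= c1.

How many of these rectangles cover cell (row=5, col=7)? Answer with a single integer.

Answer: 1

Derivation:
Check cell (5,7):
  A: rows 2-5 cols 4-5 -> outside (col miss)
  B: rows 4-5 cols 5-8 -> covers
  C: rows 0-1 cols 4-5 -> outside (row miss)
Count covering = 1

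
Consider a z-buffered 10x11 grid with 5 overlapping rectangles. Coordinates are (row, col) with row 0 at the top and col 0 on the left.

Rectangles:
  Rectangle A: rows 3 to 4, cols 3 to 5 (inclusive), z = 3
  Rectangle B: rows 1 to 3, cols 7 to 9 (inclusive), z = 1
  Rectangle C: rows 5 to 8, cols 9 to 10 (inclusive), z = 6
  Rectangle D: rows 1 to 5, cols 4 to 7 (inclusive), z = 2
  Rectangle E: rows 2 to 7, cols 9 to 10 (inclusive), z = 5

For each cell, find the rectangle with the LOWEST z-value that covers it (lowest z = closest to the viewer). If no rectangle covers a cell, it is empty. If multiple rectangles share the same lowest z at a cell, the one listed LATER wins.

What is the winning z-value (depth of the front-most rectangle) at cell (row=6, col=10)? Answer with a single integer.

Check cell (6,10):
  A: rows 3-4 cols 3-5 -> outside (row miss)
  B: rows 1-3 cols 7-9 -> outside (row miss)
  C: rows 5-8 cols 9-10 z=6 -> covers; best now C (z=6)
  D: rows 1-5 cols 4-7 -> outside (row miss)
  E: rows 2-7 cols 9-10 z=5 -> covers; best now E (z=5)
Winner: E at z=5

Answer: 5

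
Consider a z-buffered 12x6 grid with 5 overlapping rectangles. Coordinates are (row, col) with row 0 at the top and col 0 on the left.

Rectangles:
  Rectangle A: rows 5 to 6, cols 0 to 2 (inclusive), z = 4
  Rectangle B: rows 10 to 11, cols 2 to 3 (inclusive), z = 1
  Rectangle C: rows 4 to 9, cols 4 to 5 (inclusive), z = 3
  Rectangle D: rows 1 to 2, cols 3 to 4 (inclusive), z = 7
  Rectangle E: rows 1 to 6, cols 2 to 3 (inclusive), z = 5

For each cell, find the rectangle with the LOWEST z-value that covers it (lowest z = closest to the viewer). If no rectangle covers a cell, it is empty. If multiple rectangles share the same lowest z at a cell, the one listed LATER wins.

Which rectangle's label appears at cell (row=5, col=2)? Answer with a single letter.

Answer: A

Derivation:
Check cell (5,2):
  A: rows 5-6 cols 0-2 z=4 -> covers; best now A (z=4)
  B: rows 10-11 cols 2-3 -> outside (row miss)
  C: rows 4-9 cols 4-5 -> outside (col miss)
  D: rows 1-2 cols 3-4 -> outside (row miss)
  E: rows 1-6 cols 2-3 z=5 -> covers; best now A (z=4)
Winner: A at z=4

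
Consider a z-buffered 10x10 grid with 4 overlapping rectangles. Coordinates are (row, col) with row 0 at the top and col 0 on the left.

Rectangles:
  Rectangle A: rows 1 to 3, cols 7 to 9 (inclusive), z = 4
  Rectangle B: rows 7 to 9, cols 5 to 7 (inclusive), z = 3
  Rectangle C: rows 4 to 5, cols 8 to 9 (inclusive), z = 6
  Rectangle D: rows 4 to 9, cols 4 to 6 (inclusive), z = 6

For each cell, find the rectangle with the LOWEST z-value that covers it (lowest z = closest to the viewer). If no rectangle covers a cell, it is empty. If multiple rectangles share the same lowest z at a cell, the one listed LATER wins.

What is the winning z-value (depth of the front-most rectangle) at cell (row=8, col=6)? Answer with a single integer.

Check cell (8,6):
  A: rows 1-3 cols 7-9 -> outside (row miss)
  B: rows 7-9 cols 5-7 z=3 -> covers; best now B (z=3)
  C: rows 4-5 cols 8-9 -> outside (row miss)
  D: rows 4-9 cols 4-6 z=6 -> covers; best now B (z=3)
Winner: B at z=3

Answer: 3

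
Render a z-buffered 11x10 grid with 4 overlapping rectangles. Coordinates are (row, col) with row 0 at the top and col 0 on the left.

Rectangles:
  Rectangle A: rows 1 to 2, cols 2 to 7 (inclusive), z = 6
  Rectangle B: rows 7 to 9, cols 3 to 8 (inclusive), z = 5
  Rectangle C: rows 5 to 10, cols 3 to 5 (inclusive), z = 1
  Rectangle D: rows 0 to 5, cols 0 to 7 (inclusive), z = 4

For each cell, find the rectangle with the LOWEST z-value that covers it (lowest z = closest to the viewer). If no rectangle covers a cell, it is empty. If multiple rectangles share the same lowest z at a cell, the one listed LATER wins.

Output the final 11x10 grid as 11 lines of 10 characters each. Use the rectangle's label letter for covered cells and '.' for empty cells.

DDDDDDDD..
DDDDDDDD..
DDDDDDDD..
DDDDDDDD..
DDDDDDDD..
DDDCCCDD..
...CCC....
...CCCBBB.
...CCCBBB.
...CCCBBB.
...CCC....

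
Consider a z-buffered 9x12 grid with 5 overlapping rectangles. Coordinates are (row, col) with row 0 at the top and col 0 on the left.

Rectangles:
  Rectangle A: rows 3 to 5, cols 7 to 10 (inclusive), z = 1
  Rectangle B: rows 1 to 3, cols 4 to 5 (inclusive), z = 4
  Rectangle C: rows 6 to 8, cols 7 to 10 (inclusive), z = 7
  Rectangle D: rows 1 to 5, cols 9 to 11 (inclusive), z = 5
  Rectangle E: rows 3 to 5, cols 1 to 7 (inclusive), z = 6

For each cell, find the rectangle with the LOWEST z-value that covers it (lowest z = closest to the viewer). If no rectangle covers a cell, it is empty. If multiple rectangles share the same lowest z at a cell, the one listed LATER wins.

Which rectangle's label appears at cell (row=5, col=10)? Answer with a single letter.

Check cell (5,10):
  A: rows 3-5 cols 7-10 z=1 -> covers; best now A (z=1)
  B: rows 1-3 cols 4-5 -> outside (row miss)
  C: rows 6-8 cols 7-10 -> outside (row miss)
  D: rows 1-5 cols 9-11 z=5 -> covers; best now A (z=1)
  E: rows 3-5 cols 1-7 -> outside (col miss)
Winner: A at z=1

Answer: A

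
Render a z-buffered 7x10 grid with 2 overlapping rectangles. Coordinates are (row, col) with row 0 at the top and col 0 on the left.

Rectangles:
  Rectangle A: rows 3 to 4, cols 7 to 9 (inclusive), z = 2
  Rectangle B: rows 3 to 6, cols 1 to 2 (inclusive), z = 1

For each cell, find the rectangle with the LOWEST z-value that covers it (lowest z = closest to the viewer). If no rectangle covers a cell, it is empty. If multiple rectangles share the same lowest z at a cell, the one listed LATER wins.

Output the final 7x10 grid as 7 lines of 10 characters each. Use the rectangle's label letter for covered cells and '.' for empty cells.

..........
..........
..........
.BB....AAA
.BB....AAA
.BB.......
.BB.......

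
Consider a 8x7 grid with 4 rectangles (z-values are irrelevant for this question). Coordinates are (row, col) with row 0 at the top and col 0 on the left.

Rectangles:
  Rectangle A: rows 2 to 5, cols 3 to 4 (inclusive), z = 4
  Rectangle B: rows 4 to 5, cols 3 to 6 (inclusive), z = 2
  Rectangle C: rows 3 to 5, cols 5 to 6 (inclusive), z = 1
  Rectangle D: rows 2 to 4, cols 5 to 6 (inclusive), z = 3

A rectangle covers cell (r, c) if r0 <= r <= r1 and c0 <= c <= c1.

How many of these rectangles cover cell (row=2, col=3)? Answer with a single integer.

Answer: 1

Derivation:
Check cell (2,3):
  A: rows 2-5 cols 3-4 -> covers
  B: rows 4-5 cols 3-6 -> outside (row miss)
  C: rows 3-5 cols 5-6 -> outside (row miss)
  D: rows 2-4 cols 5-6 -> outside (col miss)
Count covering = 1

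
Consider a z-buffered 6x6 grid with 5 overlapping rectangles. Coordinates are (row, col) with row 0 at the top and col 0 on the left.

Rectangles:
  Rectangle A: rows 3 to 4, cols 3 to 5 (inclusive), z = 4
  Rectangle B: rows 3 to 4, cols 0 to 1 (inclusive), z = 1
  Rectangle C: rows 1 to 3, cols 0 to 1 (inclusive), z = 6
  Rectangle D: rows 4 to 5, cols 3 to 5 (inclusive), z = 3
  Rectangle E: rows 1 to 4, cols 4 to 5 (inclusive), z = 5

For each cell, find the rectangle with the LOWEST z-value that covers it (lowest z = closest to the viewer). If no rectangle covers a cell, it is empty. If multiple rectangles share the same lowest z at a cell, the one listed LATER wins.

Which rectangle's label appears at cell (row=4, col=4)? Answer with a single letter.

Answer: D

Derivation:
Check cell (4,4):
  A: rows 3-4 cols 3-5 z=4 -> covers; best now A (z=4)
  B: rows 3-4 cols 0-1 -> outside (col miss)
  C: rows 1-3 cols 0-1 -> outside (row miss)
  D: rows 4-5 cols 3-5 z=3 -> covers; best now D (z=3)
  E: rows 1-4 cols 4-5 z=5 -> covers; best now D (z=3)
Winner: D at z=3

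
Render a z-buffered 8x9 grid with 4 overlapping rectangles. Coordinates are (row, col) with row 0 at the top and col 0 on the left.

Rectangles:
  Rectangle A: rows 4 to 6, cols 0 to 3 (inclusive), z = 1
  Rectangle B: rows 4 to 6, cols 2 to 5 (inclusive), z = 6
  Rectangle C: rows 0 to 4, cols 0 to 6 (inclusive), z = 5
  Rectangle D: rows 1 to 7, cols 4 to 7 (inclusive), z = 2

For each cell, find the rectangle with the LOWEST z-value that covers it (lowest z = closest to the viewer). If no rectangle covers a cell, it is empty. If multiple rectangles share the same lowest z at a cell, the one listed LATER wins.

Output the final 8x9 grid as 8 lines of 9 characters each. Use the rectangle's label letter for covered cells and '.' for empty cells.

CCCCCCC..
CCCCDDDD.
CCCCDDDD.
CCCCDDDD.
AAAADDDD.
AAAADDDD.
AAAADDDD.
....DDDD.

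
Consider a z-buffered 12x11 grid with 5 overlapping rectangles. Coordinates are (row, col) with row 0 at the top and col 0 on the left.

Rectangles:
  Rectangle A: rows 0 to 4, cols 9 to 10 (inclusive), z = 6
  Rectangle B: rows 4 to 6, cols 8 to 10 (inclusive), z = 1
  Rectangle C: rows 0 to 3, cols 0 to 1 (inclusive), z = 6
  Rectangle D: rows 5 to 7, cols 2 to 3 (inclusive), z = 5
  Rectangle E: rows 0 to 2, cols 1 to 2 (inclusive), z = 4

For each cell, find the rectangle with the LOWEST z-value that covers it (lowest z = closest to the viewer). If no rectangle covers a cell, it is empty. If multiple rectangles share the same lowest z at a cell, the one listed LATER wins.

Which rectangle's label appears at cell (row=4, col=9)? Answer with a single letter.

Check cell (4,9):
  A: rows 0-4 cols 9-10 z=6 -> covers; best now A (z=6)
  B: rows 4-6 cols 8-10 z=1 -> covers; best now B (z=1)
  C: rows 0-3 cols 0-1 -> outside (row miss)
  D: rows 5-7 cols 2-3 -> outside (row miss)
  E: rows 0-2 cols 1-2 -> outside (row miss)
Winner: B at z=1

Answer: B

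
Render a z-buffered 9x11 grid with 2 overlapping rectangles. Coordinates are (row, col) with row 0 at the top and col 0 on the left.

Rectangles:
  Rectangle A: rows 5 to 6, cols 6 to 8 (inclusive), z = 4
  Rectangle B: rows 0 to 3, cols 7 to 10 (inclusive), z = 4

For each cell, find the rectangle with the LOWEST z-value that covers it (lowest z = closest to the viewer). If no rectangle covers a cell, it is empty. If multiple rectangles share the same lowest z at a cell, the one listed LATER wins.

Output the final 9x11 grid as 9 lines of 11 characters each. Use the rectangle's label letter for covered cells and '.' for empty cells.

.......BBBB
.......BBBB
.......BBBB
.......BBBB
...........
......AAA..
......AAA..
...........
...........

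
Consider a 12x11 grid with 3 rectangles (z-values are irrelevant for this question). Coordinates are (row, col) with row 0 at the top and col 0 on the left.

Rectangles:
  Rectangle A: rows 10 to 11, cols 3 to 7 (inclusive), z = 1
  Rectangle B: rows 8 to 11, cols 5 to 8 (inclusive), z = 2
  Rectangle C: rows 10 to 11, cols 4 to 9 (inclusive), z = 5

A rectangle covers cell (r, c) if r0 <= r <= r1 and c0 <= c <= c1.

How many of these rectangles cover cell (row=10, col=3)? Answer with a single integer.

Check cell (10,3):
  A: rows 10-11 cols 3-7 -> covers
  B: rows 8-11 cols 5-8 -> outside (col miss)
  C: rows 10-11 cols 4-9 -> outside (col miss)
Count covering = 1

Answer: 1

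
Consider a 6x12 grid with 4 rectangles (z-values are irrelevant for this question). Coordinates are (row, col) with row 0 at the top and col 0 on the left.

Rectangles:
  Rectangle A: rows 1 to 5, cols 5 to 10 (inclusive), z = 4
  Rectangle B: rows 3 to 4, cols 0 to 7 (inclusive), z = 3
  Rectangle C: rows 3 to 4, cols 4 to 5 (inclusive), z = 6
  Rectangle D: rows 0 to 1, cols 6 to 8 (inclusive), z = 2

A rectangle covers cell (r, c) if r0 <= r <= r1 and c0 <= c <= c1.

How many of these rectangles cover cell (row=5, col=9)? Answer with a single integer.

Answer: 1

Derivation:
Check cell (5,9):
  A: rows 1-5 cols 5-10 -> covers
  B: rows 3-4 cols 0-7 -> outside (row miss)
  C: rows 3-4 cols 4-5 -> outside (row miss)
  D: rows 0-1 cols 6-8 -> outside (row miss)
Count covering = 1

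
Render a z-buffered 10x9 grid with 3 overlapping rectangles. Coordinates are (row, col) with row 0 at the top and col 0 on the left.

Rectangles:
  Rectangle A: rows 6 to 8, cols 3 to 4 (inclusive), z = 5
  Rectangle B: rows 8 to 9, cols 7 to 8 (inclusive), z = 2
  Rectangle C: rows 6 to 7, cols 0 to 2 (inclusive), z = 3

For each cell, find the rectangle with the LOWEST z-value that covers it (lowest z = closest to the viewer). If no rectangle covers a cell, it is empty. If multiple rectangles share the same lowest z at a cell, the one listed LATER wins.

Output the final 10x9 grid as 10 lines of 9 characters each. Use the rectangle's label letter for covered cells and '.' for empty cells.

.........
.........
.........
.........
.........
.........
CCCAA....
CCCAA....
...AA..BB
.......BB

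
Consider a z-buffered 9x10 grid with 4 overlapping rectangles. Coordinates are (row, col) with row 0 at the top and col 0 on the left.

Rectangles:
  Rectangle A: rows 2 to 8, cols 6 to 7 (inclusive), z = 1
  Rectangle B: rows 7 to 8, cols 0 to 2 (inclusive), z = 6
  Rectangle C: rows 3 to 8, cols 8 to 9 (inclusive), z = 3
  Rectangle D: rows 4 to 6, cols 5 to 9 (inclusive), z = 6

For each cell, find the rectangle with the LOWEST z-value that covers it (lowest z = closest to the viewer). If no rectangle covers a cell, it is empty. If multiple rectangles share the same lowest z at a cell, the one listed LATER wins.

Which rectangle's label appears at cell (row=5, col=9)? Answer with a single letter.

Answer: C

Derivation:
Check cell (5,9):
  A: rows 2-8 cols 6-7 -> outside (col miss)
  B: rows 7-8 cols 0-2 -> outside (row miss)
  C: rows 3-8 cols 8-9 z=3 -> covers; best now C (z=3)
  D: rows 4-6 cols 5-9 z=6 -> covers; best now C (z=3)
Winner: C at z=3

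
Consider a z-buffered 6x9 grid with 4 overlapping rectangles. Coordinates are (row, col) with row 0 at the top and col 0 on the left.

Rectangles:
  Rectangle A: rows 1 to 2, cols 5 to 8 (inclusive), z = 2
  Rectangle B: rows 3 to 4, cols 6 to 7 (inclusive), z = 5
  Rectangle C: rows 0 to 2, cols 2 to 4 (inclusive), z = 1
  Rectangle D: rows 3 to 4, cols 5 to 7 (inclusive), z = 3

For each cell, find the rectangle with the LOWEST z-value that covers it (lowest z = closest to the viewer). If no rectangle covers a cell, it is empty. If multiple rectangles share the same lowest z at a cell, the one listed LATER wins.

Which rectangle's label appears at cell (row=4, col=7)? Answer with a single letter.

Check cell (4,7):
  A: rows 1-2 cols 5-8 -> outside (row miss)
  B: rows 3-4 cols 6-7 z=5 -> covers; best now B (z=5)
  C: rows 0-2 cols 2-4 -> outside (row miss)
  D: rows 3-4 cols 5-7 z=3 -> covers; best now D (z=3)
Winner: D at z=3

Answer: D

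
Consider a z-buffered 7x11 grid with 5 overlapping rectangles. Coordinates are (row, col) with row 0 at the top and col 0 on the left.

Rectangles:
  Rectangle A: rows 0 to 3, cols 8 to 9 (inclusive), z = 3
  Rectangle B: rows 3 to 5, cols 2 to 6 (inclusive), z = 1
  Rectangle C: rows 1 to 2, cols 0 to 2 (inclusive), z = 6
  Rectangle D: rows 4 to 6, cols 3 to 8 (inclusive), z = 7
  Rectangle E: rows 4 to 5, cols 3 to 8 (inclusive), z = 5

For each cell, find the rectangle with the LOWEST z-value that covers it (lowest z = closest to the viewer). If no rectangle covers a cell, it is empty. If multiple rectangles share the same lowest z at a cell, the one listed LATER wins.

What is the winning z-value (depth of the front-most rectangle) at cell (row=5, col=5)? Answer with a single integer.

Answer: 1

Derivation:
Check cell (5,5):
  A: rows 0-3 cols 8-9 -> outside (row miss)
  B: rows 3-5 cols 2-6 z=1 -> covers; best now B (z=1)
  C: rows 1-2 cols 0-2 -> outside (row miss)
  D: rows 4-6 cols 3-8 z=7 -> covers; best now B (z=1)
  E: rows 4-5 cols 3-8 z=5 -> covers; best now B (z=1)
Winner: B at z=1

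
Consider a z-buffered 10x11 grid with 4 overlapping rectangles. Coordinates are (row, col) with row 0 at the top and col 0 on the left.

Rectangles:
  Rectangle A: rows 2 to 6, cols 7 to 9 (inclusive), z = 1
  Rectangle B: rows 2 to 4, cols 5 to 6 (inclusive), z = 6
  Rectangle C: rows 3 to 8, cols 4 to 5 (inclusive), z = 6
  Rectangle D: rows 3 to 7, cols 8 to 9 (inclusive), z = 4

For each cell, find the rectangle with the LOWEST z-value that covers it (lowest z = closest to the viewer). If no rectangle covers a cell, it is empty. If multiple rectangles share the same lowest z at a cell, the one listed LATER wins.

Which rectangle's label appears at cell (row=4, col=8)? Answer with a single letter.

Answer: A

Derivation:
Check cell (4,8):
  A: rows 2-6 cols 7-9 z=1 -> covers; best now A (z=1)
  B: rows 2-4 cols 5-6 -> outside (col miss)
  C: rows 3-8 cols 4-5 -> outside (col miss)
  D: rows 3-7 cols 8-9 z=4 -> covers; best now A (z=1)
Winner: A at z=1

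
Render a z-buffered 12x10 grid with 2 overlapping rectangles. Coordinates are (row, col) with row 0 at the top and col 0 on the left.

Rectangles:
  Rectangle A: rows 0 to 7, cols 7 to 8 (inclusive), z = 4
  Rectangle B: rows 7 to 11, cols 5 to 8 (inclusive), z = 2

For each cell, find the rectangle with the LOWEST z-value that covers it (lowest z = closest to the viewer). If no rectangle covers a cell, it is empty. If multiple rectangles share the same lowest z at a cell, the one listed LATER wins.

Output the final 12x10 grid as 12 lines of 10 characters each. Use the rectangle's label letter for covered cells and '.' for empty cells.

.......AA.
.......AA.
.......AA.
.......AA.
.......AA.
.......AA.
.......AA.
.....BBBB.
.....BBBB.
.....BBBB.
.....BBBB.
.....BBBB.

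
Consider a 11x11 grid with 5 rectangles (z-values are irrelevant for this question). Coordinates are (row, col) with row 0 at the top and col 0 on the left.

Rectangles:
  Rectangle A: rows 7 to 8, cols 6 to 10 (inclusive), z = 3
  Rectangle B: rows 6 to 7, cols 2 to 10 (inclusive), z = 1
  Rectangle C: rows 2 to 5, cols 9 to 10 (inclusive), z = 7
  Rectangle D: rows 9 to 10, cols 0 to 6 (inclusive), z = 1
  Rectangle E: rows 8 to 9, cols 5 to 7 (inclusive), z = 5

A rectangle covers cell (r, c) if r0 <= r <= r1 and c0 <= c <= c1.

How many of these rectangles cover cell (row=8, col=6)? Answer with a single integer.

Check cell (8,6):
  A: rows 7-8 cols 6-10 -> covers
  B: rows 6-7 cols 2-10 -> outside (row miss)
  C: rows 2-5 cols 9-10 -> outside (row miss)
  D: rows 9-10 cols 0-6 -> outside (row miss)
  E: rows 8-9 cols 5-7 -> covers
Count covering = 2

Answer: 2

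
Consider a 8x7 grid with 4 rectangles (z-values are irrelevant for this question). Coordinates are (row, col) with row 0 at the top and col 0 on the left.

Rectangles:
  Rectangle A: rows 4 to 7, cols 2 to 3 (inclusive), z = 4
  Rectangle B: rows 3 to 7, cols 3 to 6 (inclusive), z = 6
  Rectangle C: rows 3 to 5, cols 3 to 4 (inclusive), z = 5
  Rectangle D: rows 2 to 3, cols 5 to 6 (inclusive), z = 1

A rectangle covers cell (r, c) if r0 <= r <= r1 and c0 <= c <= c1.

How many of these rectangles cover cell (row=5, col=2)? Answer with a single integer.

Check cell (5,2):
  A: rows 4-7 cols 2-3 -> covers
  B: rows 3-7 cols 3-6 -> outside (col miss)
  C: rows 3-5 cols 3-4 -> outside (col miss)
  D: rows 2-3 cols 5-6 -> outside (row miss)
Count covering = 1

Answer: 1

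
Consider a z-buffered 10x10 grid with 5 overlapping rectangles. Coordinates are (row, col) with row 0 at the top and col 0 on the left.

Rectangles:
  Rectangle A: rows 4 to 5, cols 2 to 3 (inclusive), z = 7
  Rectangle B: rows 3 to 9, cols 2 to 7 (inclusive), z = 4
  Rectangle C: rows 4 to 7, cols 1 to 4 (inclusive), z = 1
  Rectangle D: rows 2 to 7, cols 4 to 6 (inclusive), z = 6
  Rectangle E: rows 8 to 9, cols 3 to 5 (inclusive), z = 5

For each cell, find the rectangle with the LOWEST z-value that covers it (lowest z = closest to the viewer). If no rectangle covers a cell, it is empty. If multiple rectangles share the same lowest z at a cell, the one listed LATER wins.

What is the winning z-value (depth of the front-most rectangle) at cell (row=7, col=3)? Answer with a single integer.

Check cell (7,3):
  A: rows 4-5 cols 2-3 -> outside (row miss)
  B: rows 3-9 cols 2-7 z=4 -> covers; best now B (z=4)
  C: rows 4-7 cols 1-4 z=1 -> covers; best now C (z=1)
  D: rows 2-7 cols 4-6 -> outside (col miss)
  E: rows 8-9 cols 3-5 -> outside (row miss)
Winner: C at z=1

Answer: 1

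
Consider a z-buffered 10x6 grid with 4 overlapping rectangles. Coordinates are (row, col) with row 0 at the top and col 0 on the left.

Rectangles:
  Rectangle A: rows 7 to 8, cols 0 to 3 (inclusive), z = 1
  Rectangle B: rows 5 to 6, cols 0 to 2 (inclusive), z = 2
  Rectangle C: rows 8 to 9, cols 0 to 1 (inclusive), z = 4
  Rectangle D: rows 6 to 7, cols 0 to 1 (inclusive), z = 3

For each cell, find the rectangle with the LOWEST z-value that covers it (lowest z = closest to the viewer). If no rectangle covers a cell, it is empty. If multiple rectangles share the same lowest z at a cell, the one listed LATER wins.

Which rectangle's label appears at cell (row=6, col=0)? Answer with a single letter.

Answer: B

Derivation:
Check cell (6,0):
  A: rows 7-8 cols 0-3 -> outside (row miss)
  B: rows 5-6 cols 0-2 z=2 -> covers; best now B (z=2)
  C: rows 8-9 cols 0-1 -> outside (row miss)
  D: rows 6-7 cols 0-1 z=3 -> covers; best now B (z=2)
Winner: B at z=2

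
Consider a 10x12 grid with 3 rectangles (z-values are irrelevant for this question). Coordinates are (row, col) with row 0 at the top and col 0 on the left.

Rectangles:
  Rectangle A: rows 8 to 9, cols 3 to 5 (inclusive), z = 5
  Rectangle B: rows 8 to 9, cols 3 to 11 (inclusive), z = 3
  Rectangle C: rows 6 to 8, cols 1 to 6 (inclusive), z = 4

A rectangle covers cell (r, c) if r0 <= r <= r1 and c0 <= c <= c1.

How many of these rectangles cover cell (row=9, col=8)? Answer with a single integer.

Answer: 1

Derivation:
Check cell (9,8):
  A: rows 8-9 cols 3-5 -> outside (col miss)
  B: rows 8-9 cols 3-11 -> covers
  C: rows 6-8 cols 1-6 -> outside (row miss)
Count covering = 1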